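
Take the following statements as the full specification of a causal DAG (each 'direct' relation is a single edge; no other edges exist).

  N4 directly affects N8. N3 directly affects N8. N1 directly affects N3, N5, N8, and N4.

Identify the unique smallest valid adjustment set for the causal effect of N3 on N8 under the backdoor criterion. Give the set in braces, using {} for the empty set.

{N1}

Variables eligible for adjustment (non-descendants of N3, excluding N3 and N8): {N1, N4, N5}.
Backdoor paths from N3 to N8:
  P1: N3 <- N1 -> N4 -> N8
  P2: N3 <- N1 -> N8
The empty set is not sufficient: P1 (N3 <- N1 -> N4 -> N8) has no collider blocking it and no conditioned non-collider, so it is open.
Try {N1}:
  P1: blocked at fork node N1 ∈ conditioning set.
  P2: blocked at fork node N1 ∈ conditioning set.
{N1} contains no descendant of N3 and blocks every backdoor path.
No other singleton works — e.g. {N4} leaves P2 open — so {N1} is the unique smallest valid adjustment set.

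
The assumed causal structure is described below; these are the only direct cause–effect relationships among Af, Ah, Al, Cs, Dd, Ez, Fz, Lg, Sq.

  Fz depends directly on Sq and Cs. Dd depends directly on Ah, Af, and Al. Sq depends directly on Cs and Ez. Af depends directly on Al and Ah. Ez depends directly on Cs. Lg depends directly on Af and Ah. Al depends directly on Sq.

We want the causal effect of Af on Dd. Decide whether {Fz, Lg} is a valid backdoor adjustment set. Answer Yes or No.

No

Backdoor paths from Af to Dd (paths whose first edge points into Af):
  P1: Af <- Ah -> Dd
  P2: Af <- Al -> Dd
Condition 1 (no descendant of Af in the set): FAILS — Lg is a descendant of Af.
Condition 2 (every backdoor path blocked by {Fz, Lg}):
  P1: open — no interior node is in the conditioning set.
  P2: open — no interior node is in the conditioning set.
{Fz, Lg} does not satisfy the backdoor criterion.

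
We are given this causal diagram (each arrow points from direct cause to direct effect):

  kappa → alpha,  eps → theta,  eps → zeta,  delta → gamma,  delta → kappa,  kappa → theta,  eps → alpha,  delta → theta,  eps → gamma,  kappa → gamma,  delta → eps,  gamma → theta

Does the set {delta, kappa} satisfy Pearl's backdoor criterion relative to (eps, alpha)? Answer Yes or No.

Backdoor paths from eps to alpha (paths whose first edge points into eps):
  P1: eps <- delta -> kappa -> alpha
  P2: eps <- delta -> gamma <- kappa -> alpha
  P3: eps <- delta -> gamma -> theta <- kappa -> alpha
  P4: eps <- delta -> theta <- kappa -> alpha
  P5: eps <- delta -> theta <- gamma <- kappa -> alpha
Condition 1 (no descendant of eps in the set): holds — descendants of eps are {alpha, gamma, theta, zeta}; none are in {delta, kappa}.
Condition 2 (every backdoor path blocked by {delta, kappa}):
  P1: blocked at fork node delta ∈ conditioning set.
  P2: blocked at fork node delta ∈ conditioning set.
  P3: blocked at fork node delta ∈ conditioning set.
  P4: blocked at fork node delta ∈ conditioning set.
  P5: blocked at fork node delta ∈ conditioning set.
{delta, kappa} satisfies the backdoor criterion.

Yes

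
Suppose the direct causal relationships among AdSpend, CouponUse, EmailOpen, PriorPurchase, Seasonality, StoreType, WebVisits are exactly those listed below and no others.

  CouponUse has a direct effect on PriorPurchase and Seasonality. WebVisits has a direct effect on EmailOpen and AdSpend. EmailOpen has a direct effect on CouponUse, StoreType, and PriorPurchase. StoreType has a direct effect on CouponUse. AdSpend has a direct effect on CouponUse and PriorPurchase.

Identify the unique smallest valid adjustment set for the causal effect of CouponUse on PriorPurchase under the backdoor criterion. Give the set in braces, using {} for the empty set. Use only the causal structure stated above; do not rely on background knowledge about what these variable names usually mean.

{AdSpend, EmailOpen}

Variables eligible for adjustment (non-descendants of CouponUse, excluding CouponUse and PriorPurchase): {AdSpend, EmailOpen, StoreType, WebVisits}.
Backdoor paths from CouponUse to PriorPurchase:
  P1: CouponUse <- EmailOpen <- WebVisits -> AdSpend -> PriorPurchase
  P2: CouponUse <- EmailOpen -> PriorPurchase
  P3: CouponUse <- AdSpend <- WebVisits -> EmailOpen -> PriorPurchase
  P4: CouponUse <- AdSpend -> PriorPurchase
  P5: CouponUse <- StoreType <- EmailOpen <- WebVisits -> AdSpend -> PriorPurchase
  P6: CouponUse <- StoreType <- EmailOpen -> PriorPurchase
The empty set is not sufficient: P1 (CouponUse <- EmailOpen <- WebVisits -> AdSpend -> PriorPurchase) has no collider blocking it and no conditioned non-collider, so it is open.
Try {AdSpend, EmailOpen}:
  P1: blocked at chain node EmailOpen ∈ conditioning set.
  P2: blocked at fork node EmailOpen ∈ conditioning set.
  P3: blocked at chain node AdSpend ∈ conditioning set.
  P4: blocked at fork node AdSpend ∈ conditioning set.
  P5: blocked at chain node EmailOpen ∈ conditioning set.
  P6: blocked at fork node EmailOpen ∈ conditioning set.
{AdSpend, EmailOpen} contains no descendant of CouponUse and blocks every backdoor path.
Every element of {AdSpend, EmailOpen} is needed (dropping AdSpend leaves P4 open; dropping EmailOpen leaves P2 open), so no proper subset is valid.
Among all size-2 subsets of the eligible variables, only {AdSpend, EmailOpen} blocks every backdoor path, so it is the unique smallest valid adjustment set.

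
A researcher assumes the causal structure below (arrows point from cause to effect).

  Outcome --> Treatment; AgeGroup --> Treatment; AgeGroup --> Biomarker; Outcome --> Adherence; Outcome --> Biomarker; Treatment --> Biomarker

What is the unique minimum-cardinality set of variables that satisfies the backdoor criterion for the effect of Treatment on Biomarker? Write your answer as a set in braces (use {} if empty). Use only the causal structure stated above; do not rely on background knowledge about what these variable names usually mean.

{AgeGroup, Outcome}

Variables eligible for adjustment (non-descendants of Treatment, excluding Treatment and Biomarker): {Adherence, AgeGroup, Outcome}.
Backdoor paths from Treatment to Biomarker:
  P1: Treatment <- Outcome -> Biomarker
  P2: Treatment <- AgeGroup -> Biomarker
The empty set is not sufficient: P1 (Treatment <- Outcome -> Biomarker) has no collider blocking it and no conditioned non-collider, so it is open.
Try {AgeGroup, Outcome}:
  P1: blocked at fork node Outcome ∈ conditioning set.
  P2: blocked at fork node AgeGroup ∈ conditioning set.
{AgeGroup, Outcome} contains no descendant of Treatment and blocks every backdoor path.
Every element of {AgeGroup, Outcome} is needed (dropping AgeGroup leaves P2 open; dropping Outcome leaves P1 open), so no proper subset is valid.
Among all size-2 subsets of the eligible variables, only {AgeGroup, Outcome} blocks every backdoor path, so it is the unique smallest valid adjustment set.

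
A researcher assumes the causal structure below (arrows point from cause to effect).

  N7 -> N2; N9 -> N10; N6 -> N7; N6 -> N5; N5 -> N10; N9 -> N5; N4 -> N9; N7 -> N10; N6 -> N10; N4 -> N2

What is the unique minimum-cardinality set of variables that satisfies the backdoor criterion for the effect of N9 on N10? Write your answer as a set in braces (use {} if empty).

{}

Variables eligible for adjustment (non-descendants of N9, excluding N9 and N10): {N2, N4, N6, N7}.
Backdoor paths from N9 to N10:
  P1: N9 <- N4 -> N2 <- N7 <- N6 -> N5 -> N10
  P2: N9 <- N4 -> N2 <- N7 <- N6 -> N10
  P3: N9 <- N4 -> N2 <- N7 -> N10
Each backdoor path contains an unconditioned collider, so every path is already blocked with the empty conditioning set:
  P1: blocked at collider N2 (neither it nor any descendant is in the conditioning set).
  P2: blocked at collider N2 (neither it nor any descendant is in the conditioning set).
  P3: blocked at collider N2 (neither it nor any descendant is in the conditioning set).
The empty set is therefore the unique smallest valid set.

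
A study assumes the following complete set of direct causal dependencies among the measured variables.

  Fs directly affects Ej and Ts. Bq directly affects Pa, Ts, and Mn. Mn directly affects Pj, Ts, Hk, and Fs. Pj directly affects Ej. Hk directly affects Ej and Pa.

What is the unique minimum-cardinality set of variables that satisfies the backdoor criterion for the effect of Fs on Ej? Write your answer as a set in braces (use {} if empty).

Variables eligible for adjustment (non-descendants of Fs, excluding Fs and Ej): {Bq, Hk, Mn, Pa, Pj}.
Backdoor paths from Fs to Ej:
  P1: Fs <- Mn <- Bq -> Pa <- Hk -> Ej
  P2: Fs <- Mn -> Hk -> Ej
  P3: Fs <- Mn -> Pj -> Ej
  P4: Fs <- Mn -> Ts <- Bq -> Pa <- Hk -> Ej
The empty set is not sufficient: P2 (Fs <- Mn -> Hk -> Ej) has no collider blocking it and no conditioned non-collider, so it is open.
Try {Mn}:
  P1: blocked at chain node Mn ∈ conditioning set.
  P2: blocked at fork node Mn ∈ conditioning set.
  P3: blocked at fork node Mn ∈ conditioning set.
  P4: blocked at fork node Mn ∈ conditioning set.
{Mn} contains no descendant of Fs and blocks every backdoor path.
No other singleton works — e.g. {Bq} leaves P2 open — so {Mn} is the unique smallest valid adjustment set.

{Mn}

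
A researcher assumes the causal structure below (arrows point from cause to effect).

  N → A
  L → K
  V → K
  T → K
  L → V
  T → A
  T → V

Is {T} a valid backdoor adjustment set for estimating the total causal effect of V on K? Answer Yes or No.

Backdoor paths from V to K (paths whose first edge points into V):
  P1: V <- T -> K
  P2: V <- L -> K
Condition 1 (no descendant of V in the set): holds — descendants of V are {K}; none are in {T}.
Condition 2 (every backdoor path blocked by {T}):
  P1: blocked at fork node T ∈ conditioning set.
  P2: open — no interior node is in the conditioning set.
{T} does not satisfy the backdoor criterion.

No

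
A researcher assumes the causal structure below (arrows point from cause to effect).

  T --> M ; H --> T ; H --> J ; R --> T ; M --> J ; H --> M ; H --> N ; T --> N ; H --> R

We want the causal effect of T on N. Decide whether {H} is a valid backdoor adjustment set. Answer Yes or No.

Backdoor paths from T to N (paths whose first edge points into T):
  P1: T <- H -> N
  P2: T <- R <- H -> N
Condition 1 (no descendant of T in the set): holds — descendants of T are {J, M, N}; none are in {H}.
Condition 2 (every backdoor path blocked by {H}):
  P1: blocked at fork node H ∈ conditioning set.
  P2: blocked at fork node H ∈ conditioning set.
{H} satisfies the backdoor criterion.

Yes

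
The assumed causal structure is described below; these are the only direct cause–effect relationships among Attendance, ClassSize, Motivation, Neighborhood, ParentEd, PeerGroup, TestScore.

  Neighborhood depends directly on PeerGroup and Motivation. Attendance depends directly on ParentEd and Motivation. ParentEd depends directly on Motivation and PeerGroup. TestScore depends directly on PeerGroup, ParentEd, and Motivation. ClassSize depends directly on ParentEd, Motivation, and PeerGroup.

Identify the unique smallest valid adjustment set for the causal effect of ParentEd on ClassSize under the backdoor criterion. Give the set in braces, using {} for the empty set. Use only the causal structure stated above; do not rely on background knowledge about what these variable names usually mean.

Variables eligible for adjustment (non-descendants of ParentEd, excluding ParentEd and ClassSize): {Motivation, Neighborhood, PeerGroup}.
Backdoor paths from ParentEd to ClassSize:
  P1: ParentEd <- PeerGroup -> ClassSize
  P2: ParentEd <- PeerGroup -> Neighborhood <- Motivation -> ClassSize
  P3: ParentEd <- PeerGroup -> TestScore <- Motivation -> ClassSize
  P4: ParentEd <- Motivation -> ClassSize
  P5: ParentEd <- Motivation -> Neighborhood <- PeerGroup -> ClassSize
  P6: ParentEd <- Motivation -> TestScore <- PeerGroup -> ClassSize
The empty set is not sufficient: P1 (ParentEd <- PeerGroup -> ClassSize) has no collider blocking it and no conditioned non-collider, so it is open.
Try {Motivation, PeerGroup}:
  P1: blocked at fork node PeerGroup ∈ conditioning set.
  P2: blocked at fork node PeerGroup ∈ conditioning set.
  P3: blocked at fork node PeerGroup ∈ conditioning set.
  P4: blocked at fork node Motivation ∈ conditioning set.
  P5: blocked at fork node Motivation ∈ conditioning set.
  P6: blocked at fork node Motivation ∈ conditioning set.
{Motivation, PeerGroup} contains no descendant of ParentEd and blocks every backdoor path.
Every element of {Motivation, PeerGroup} is needed (dropping Motivation leaves P4 open; dropping PeerGroup leaves P1 open), so no proper subset is valid.
Among all size-2 subsets of the eligible variables, only {Motivation, PeerGroup} blocks every backdoor path, so it is the unique smallest valid adjustment set.

{Motivation, PeerGroup}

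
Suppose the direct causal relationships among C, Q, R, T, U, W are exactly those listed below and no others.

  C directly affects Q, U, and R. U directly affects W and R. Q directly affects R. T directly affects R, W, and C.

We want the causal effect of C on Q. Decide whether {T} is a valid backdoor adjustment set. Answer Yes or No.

Backdoor paths from C to Q (paths whose first edge points into C):
  P1: C <- T -> R <- Q
  P2: C <- T -> W <- U -> R <- Q
Condition 1 (no descendant of C in the set): holds — descendants of C are {Q, R, U, W}; none are in {T}.
Condition 2 (every backdoor path blocked by {T}):
  P1: blocked at fork node T ∈ conditioning set.
  P2: blocked at fork node T ∈ conditioning set.
{T} satisfies the backdoor criterion.

Yes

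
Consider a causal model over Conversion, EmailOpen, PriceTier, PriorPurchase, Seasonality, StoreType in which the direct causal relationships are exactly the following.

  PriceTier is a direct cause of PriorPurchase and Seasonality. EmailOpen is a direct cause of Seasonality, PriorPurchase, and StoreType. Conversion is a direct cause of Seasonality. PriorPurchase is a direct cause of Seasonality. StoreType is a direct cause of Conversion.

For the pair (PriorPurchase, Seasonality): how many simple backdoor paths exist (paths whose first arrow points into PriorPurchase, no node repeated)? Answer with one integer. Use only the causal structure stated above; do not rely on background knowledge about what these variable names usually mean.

A backdoor path from PriorPurchase to Seasonality is any simple undirected path whose first edge points into PriorPurchase (i.e. leaves PriorPurchase via a parent).
Parents of PriorPurchase: {EmailOpen, PriceTier}.
Enumerating:
  P1: PriorPurchase <- EmailOpen -> StoreType -> Conversion -> Seasonality
  P2: PriorPurchase <- EmailOpen -> Seasonality
  P3: PriorPurchase <- PriceTier -> Seasonality
That exhausts the simple backdoor paths. Count: 3.

3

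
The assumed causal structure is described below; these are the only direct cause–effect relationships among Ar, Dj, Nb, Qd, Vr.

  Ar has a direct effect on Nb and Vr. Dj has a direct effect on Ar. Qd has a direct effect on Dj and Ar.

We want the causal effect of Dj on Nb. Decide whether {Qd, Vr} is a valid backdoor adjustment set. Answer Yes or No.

Backdoor paths from Dj to Nb (paths whose first edge points into Dj):
  P1: Dj <- Qd -> Ar -> Nb
Condition 1 (no descendant of Dj in the set): FAILS — Vr is a descendant of Dj.
Condition 2 (every backdoor path blocked by {Qd, Vr}):
  P1: blocked at fork node Qd ∈ conditioning set.
{Qd, Vr} does not satisfy the backdoor criterion.

No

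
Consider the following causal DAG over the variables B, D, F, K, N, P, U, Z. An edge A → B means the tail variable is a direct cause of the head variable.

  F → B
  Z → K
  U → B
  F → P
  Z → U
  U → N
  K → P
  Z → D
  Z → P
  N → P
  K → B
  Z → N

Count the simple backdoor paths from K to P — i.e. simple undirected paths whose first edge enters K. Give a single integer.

A backdoor path from K to P is any simple undirected path whose first edge points into K (i.e. leaves K via a parent).
Parents of K: {Z}.
Enumerating:
  P1: K <- Z -> U -> N -> P
  P2: K <- Z -> U -> B <- F -> P
  P3: K <- Z -> N <- U -> B <- F -> P
  P4: K <- Z -> N -> P
  P5: K <- Z -> P
That exhausts the simple backdoor paths. Count: 5.

5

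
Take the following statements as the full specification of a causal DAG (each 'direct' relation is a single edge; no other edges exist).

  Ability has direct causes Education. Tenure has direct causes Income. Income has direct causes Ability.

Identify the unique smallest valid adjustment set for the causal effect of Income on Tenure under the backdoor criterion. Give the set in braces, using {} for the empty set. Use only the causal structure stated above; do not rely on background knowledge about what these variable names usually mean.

{}

Variables eligible for adjustment (non-descendants of Income, excluding Income and Tenure): {Ability, Education}.
Backdoor paths from Income to Tenure:
  (none)
With no backdoor paths the empty set already satisfies the criterion, and it is trivially minimal.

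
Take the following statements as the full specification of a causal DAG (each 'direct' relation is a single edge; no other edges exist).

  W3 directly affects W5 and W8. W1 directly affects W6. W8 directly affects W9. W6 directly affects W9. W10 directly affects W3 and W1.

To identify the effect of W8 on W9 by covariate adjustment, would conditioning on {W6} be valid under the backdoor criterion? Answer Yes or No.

Yes

Backdoor paths from W8 to W9 (paths whose first edge points into W8):
  P1: W8 <- W3 <- W10 -> W1 -> W6 -> W9
Condition 1 (no descendant of W8 in the set): holds — descendants of W8 are {W9}; none are in {W6}.
Condition 2 (every backdoor path blocked by {W6}):
  P1: blocked at chain node W6 ∈ conditioning set.
{W6} satisfies the backdoor criterion.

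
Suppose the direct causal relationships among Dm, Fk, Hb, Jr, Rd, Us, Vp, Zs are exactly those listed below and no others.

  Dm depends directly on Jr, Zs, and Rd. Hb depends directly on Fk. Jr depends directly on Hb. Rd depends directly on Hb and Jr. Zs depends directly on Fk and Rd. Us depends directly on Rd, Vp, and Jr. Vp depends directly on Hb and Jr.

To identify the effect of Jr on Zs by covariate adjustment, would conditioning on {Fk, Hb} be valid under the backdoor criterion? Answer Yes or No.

Yes

Backdoor paths from Jr to Zs (paths whose first edge points into Jr):
  P1: Jr <- Hb <- Fk -> Zs
  P2: Jr <- Hb -> Rd -> Zs
  P3: Jr <- Hb -> Rd -> Dm <- Zs
  P4: Jr <- Hb -> Vp -> Us <- Rd -> Zs
  P5: Jr <- Hb -> Vp -> Us <- Rd -> Dm <- Zs
Condition 1 (no descendant of Jr in the set): holds — descendants of Jr are {Dm, Rd, Us, Vp, Zs}; none are in {Fk, Hb}.
Condition 2 (every backdoor path blocked by {Fk, Hb}):
  P1: blocked at chain node Hb ∈ conditioning set.
  P2: blocked at fork node Hb ∈ conditioning set.
  P3: blocked at fork node Hb ∈ conditioning set.
  P4: blocked at fork node Hb ∈ conditioning set.
  P5: blocked at fork node Hb ∈ conditioning set.
{Fk, Hb} satisfies the backdoor criterion.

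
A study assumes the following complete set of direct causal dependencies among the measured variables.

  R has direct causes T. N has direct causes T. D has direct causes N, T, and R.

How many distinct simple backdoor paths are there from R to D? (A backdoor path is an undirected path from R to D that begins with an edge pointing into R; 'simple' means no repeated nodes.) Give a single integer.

A backdoor path from R to D is any simple undirected path whose first edge points into R (i.e. leaves R via a parent).
Parents of R: {T}.
Enumerating:
  P1: R <- T -> N -> D
  P2: R <- T -> D
That exhausts the simple backdoor paths. Count: 2.

2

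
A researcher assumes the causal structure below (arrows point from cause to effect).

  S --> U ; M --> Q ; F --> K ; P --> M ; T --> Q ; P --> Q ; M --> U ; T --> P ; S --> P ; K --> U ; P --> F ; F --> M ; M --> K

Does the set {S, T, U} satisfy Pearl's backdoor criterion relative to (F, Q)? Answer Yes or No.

Backdoor paths from F to Q (paths whose first edge points into F):
  P1: F <- P <- S -> U <- M -> Q
  P2: F <- P <- S -> U <- K <- M -> Q
  P3: F <- P <- T -> Q
  P4: F <- P -> M -> Q
  P5: F <- P -> Q
Condition 1 (no descendant of F in the set): FAILS — U is a descendant of F.
Condition 2 (every backdoor path blocked by {S, T, U}):
  P1: blocked at fork node S ∈ conditioning set.
  P2: blocked at fork node S ∈ conditioning set.
  P3: blocked at fork node T ∈ conditioning set.
  P4: open — no interior node is in the conditioning set.
  P5: open — no interior node is in the conditioning set.
{S, T, U} does not satisfy the backdoor criterion.

No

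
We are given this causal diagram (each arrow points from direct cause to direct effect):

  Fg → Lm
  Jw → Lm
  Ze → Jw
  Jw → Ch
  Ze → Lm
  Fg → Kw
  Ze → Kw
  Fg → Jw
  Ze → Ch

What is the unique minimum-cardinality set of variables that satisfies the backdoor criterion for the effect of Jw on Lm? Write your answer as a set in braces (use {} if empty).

Variables eligible for adjustment (non-descendants of Jw, excluding Jw and Lm): {Fg, Kw, Ze}.
Backdoor paths from Jw to Lm:
  P1: Jw <- Ze -> Lm
  P2: Jw <- Ze -> Kw <- Fg -> Lm
  P3: Jw <- Fg -> Lm
  P4: Jw <- Fg -> Kw <- Ze -> Lm
The empty set is not sufficient: P1 (Jw <- Ze -> Lm) has no collider blocking it and no conditioned non-collider, so it is open.
Try {Fg, Ze}:
  P1: blocked at fork node Ze ∈ conditioning set.
  P2: blocked at fork node Ze ∈ conditioning set.
  P3: blocked at fork node Fg ∈ conditioning set.
  P4: blocked at fork node Fg ∈ conditioning set.
{Fg, Ze} contains no descendant of Jw and blocks every backdoor path.
Every element of {Fg, Ze} is needed (dropping Fg leaves P3 open; dropping Ze leaves P1 open), so no proper subset is valid.
Among all size-2 subsets of the eligible variables, only {Fg, Ze} blocks every backdoor path, so it is the unique smallest valid adjustment set.

{Fg, Ze}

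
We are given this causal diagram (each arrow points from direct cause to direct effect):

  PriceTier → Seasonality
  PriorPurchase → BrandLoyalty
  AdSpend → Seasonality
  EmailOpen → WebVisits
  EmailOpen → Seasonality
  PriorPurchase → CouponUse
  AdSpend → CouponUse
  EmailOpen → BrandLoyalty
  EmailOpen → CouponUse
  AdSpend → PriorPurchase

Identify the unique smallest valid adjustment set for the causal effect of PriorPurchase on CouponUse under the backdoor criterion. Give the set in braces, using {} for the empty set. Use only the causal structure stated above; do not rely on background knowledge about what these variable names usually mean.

Variables eligible for adjustment (non-descendants of PriorPurchase, excluding PriorPurchase and CouponUse): {AdSpend, EmailOpen, PriceTier, Seasonality, WebVisits}.
Backdoor paths from PriorPurchase to CouponUse:
  P1: PriorPurchase <- AdSpend -> CouponUse
  P2: PriorPurchase <- AdSpend -> Seasonality <- EmailOpen -> CouponUse
The empty set is not sufficient: P1 (PriorPurchase <- AdSpend -> CouponUse) has no collider blocking it and no conditioned non-collider, so it is open.
Try {AdSpend}:
  P1: blocked at fork node AdSpend ∈ conditioning set.
  P2: blocked at fork node AdSpend ∈ conditioning set.
{AdSpend} contains no descendant of PriorPurchase and blocks every backdoor path.
No other singleton works — e.g. {EmailOpen} leaves P1 open — so {AdSpend} is the unique smallest valid adjustment set.

{AdSpend}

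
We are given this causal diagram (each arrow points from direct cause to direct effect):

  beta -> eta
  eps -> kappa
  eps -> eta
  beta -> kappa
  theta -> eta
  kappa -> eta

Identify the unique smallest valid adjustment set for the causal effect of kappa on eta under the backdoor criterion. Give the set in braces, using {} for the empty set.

Variables eligible for adjustment (non-descendants of kappa, excluding kappa and eta): {beta, eps, theta}.
Backdoor paths from kappa to eta:
  P1: kappa <- beta -> eta
  P2: kappa <- eps -> eta
The empty set is not sufficient: P1 (kappa <- beta -> eta) has no collider blocking it and no conditioned non-collider, so it is open.
Try {beta, eps}:
  P1: blocked at fork node beta ∈ conditioning set.
  P2: blocked at fork node eps ∈ conditioning set.
{beta, eps} contains no descendant of kappa and blocks every backdoor path.
Every element of {beta, eps} is needed (dropping beta leaves P1 open; dropping eps leaves P2 open), so no proper subset is valid.
Among all size-2 subsets of the eligible variables, only {beta, eps} blocks every backdoor path, so it is the unique smallest valid adjustment set.

{beta, eps}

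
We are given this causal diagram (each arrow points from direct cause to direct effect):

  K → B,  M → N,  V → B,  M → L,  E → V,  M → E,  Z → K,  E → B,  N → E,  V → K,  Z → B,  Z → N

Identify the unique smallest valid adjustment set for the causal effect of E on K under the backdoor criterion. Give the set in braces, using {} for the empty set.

{Z}

Variables eligible for adjustment (non-descendants of E, excluding E and K): {L, M, N, Z}.
Backdoor paths from E to K:
  P1: E <- M -> N <- Z -> K
  P2: E <- M -> N <- Z -> B <- V -> K
  P3: E <- M -> N <- Z -> B <- K
  P4: E <- N <- Z -> K
  P5: E <- N <- Z -> B <- V -> K
  P6: E <- N <- Z -> B <- K
The empty set is not sufficient: P4 (E <- N <- Z -> K) has no collider blocking it and no conditioned non-collider, so it is open.
Try {Z}:
  P1: blocked at collider N (neither it nor any descendant is in the conditioning set).
  P2: blocked at collider N (neither it nor any descendant is in the conditioning set).
  P3: blocked at collider N (neither it nor any descendant is in the conditioning set).
  P4: blocked at fork node Z ∈ conditioning set.
  P5: blocked at fork node Z ∈ conditioning set.
  P6: blocked at fork node Z ∈ conditioning set.
{Z} contains no descendant of E and blocks every backdoor path.
No other singleton works — e.g. {M} leaves P4 open — so {Z} is the unique smallest valid adjustment set.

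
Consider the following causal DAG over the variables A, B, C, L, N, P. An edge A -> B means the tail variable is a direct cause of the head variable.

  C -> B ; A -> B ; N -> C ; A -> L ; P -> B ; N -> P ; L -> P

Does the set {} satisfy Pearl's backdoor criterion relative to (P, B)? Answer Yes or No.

Backdoor paths from P to B (paths whose first edge points into P):
  P1: P <- N -> C -> B
  P2: P <- L <- A -> B
Condition 1 (no descendant of P in the set): holds — descendants of P are {B}; none are in {}.
Condition 2 (every backdoor path blocked by {}):
  P1: open — no interior node is in the conditioning set.
  P2: open — no interior node is in the conditioning set.
{} does not satisfy the backdoor criterion.

No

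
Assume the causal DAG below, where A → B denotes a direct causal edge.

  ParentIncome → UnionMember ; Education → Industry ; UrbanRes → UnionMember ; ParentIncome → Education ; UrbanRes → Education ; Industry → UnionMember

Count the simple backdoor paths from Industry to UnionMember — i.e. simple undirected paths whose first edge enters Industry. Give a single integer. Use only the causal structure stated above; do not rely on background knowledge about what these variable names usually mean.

A backdoor path from Industry to UnionMember is any simple undirected path whose first edge points into Industry (i.e. leaves Industry via a parent).
Parents of Industry: {Education}.
Enumerating:
  P1: Industry <- Education <- ParentIncome -> UnionMember
  P2: Industry <- Education <- UrbanRes -> UnionMember
That exhausts the simple backdoor paths. Count: 2.

2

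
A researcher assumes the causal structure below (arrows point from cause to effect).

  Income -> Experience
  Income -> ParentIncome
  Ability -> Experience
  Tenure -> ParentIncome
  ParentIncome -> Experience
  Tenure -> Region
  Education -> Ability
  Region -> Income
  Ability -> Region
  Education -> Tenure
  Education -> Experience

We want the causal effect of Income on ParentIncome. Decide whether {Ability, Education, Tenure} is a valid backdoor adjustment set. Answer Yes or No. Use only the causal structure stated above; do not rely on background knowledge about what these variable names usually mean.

Backdoor paths from Income to ParentIncome (paths whose first edge points into Income):
  P1: Income <- Region <- Tenure <- Education -> Ability -> Experience <- ParentIncome
  P2: Income <- Region <- Tenure <- Education -> Experience <- ParentIncome
  P3: Income <- Region <- Tenure -> ParentIncome
  P4: Income <- Region <- Ability <- Education -> Tenure -> ParentIncome
  P5: Income <- Region <- Ability <- Education -> Experience <- ParentIncome
  P6: Income <- Region <- Ability -> Experience <- Education -> Tenure -> ParentIncome
  P7: Income <- Region <- Ability -> Experience <- ParentIncome
Condition 1 (no descendant of Income in the set): holds — descendants of Income are {Experience, ParentIncome}; none are in {Ability, Education, Tenure}.
Condition 2 (every backdoor path blocked by {Ability, Education, Tenure}):
  P1: blocked at chain node Tenure ∈ conditioning set.
  P2: blocked at chain node Tenure ∈ conditioning set.
  P3: blocked at fork node Tenure ∈ conditioning set.
  P4: blocked at chain node Ability ∈ conditioning set.
  P5: blocked at chain node Ability ∈ conditioning set.
  P6: blocked at fork node Ability ∈ conditioning set.
  P7: blocked at fork node Ability ∈ conditioning set.
{Ability, Education, Tenure} satisfies the backdoor criterion.

Yes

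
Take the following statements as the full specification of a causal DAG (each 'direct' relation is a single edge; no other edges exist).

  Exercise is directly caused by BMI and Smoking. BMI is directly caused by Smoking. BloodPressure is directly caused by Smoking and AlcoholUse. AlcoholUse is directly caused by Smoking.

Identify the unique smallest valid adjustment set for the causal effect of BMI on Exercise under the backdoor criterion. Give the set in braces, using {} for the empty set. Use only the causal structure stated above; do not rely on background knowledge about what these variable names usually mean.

Variables eligible for adjustment (non-descendants of BMI, excluding BMI and Exercise): {AlcoholUse, BloodPressure, Smoking}.
Backdoor paths from BMI to Exercise:
  P1: BMI <- Smoking -> Exercise
The empty set is not sufficient: P1 (BMI <- Smoking -> Exercise) has no collider blocking it and no conditioned non-collider, so it is open.
Try {Smoking}:
  P1: blocked at fork node Smoking ∈ conditioning set.
{Smoking} contains no descendant of BMI and blocks every backdoor path.
No other singleton works — e.g. {AlcoholUse} leaves P1 open — so {Smoking} is the unique smallest valid adjustment set.

{Smoking}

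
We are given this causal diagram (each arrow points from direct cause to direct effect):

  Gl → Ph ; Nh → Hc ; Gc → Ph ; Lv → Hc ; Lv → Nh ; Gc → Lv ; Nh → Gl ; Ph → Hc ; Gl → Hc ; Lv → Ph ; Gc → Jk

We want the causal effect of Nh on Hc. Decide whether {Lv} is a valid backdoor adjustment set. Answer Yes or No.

Yes

Backdoor paths from Nh to Hc (paths whose first edge points into Nh):
  P1: Nh <- Lv <- Gc -> Ph <- Gl -> Hc
  P2: Nh <- Lv <- Gc -> Ph -> Hc
  P3: Nh <- Lv -> Ph <- Gl -> Hc
  P4: Nh <- Lv -> Ph -> Hc
  P5: Nh <- Lv -> Hc
Condition 1 (no descendant of Nh in the set): holds — descendants of Nh are {Gl, Hc, Ph}; none are in {Lv}.
Condition 2 (every backdoor path blocked by {Lv}):
  P1: blocked at chain node Lv ∈ conditioning set.
  P2: blocked at chain node Lv ∈ conditioning set.
  P3: blocked at fork node Lv ∈ conditioning set.
  P4: blocked at fork node Lv ∈ conditioning set.
  P5: blocked at fork node Lv ∈ conditioning set.
{Lv} satisfies the backdoor criterion.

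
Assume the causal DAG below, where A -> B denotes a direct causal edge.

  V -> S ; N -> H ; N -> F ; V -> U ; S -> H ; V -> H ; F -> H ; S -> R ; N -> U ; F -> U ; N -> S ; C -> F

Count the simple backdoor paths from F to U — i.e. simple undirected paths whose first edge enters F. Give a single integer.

5

A backdoor path from F to U is any simple undirected path whose first edge points into F (i.e. leaves F via a parent).
Parents of F: {C, N}.
Enumerating:
  P1: F <- N -> S <- V -> U
  P2: F <- N -> S -> H <- V -> U
  P3: F <- N -> H <- V -> U
  P4: F <- N -> H <- S <- V -> U
  P5: F <- N -> U
That exhausts the simple backdoor paths. Count: 5.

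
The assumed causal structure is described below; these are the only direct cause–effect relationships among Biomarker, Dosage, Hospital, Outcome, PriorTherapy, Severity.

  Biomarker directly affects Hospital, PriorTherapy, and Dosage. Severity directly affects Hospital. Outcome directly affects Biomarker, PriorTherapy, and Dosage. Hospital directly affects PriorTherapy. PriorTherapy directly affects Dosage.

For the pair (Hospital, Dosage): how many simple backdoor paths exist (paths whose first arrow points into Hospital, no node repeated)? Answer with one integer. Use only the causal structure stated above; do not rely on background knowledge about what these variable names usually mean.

A backdoor path from Hospital to Dosage is any simple undirected path whose first edge points into Hospital (i.e. leaves Hospital via a parent).
Parents of Hospital: {Biomarker, Severity}.
Enumerating:
  P1: Hospital <- Biomarker <- Outcome -> PriorTherapy -> Dosage
  P2: Hospital <- Biomarker <- Outcome -> Dosage
  P3: Hospital <- Biomarker -> PriorTherapy <- Outcome -> Dosage
  P4: Hospital <- Biomarker -> PriorTherapy -> Dosage
  P5: Hospital <- Biomarker -> Dosage
That exhausts the simple backdoor paths. Count: 5.

5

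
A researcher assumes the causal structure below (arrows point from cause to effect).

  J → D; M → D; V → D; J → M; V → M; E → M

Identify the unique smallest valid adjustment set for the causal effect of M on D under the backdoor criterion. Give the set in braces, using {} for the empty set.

Variables eligible for adjustment (non-descendants of M, excluding M and D): {E, J, V}.
Backdoor paths from M to D:
  P1: M <- J -> D
  P2: M <- V -> D
The empty set is not sufficient: P1 (M <- J -> D) has no collider blocking it and no conditioned non-collider, so it is open.
Try {J, V}:
  P1: blocked at fork node J ∈ conditioning set.
  P2: blocked at fork node V ∈ conditioning set.
{J, V} contains no descendant of M and blocks every backdoor path.
Every element of {J, V} is needed (dropping J leaves P1 open; dropping V leaves P2 open), so no proper subset is valid.
Among all size-2 subsets of the eligible variables, only {J, V} blocks every backdoor path, so it is the unique smallest valid adjustment set.

{J, V}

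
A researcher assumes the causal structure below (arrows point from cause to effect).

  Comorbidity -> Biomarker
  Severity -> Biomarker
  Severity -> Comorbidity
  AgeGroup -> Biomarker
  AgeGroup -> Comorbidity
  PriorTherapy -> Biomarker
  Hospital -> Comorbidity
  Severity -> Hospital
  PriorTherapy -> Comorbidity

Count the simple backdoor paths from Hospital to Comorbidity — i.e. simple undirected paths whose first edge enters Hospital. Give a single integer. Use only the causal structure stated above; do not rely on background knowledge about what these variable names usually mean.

A backdoor path from Hospital to Comorbidity is any simple undirected path whose first edge points into Hospital (i.e. leaves Hospital via a parent).
Parents of Hospital: {Severity}.
Enumerating:
  P1: Hospital <- Severity -> Comorbidity
  P2: Hospital <- Severity -> Biomarker <- PriorTherapy -> Comorbidity
  P3: Hospital <- Severity -> Biomarker <- AgeGroup -> Comorbidity
  P4: Hospital <- Severity -> Biomarker <- Comorbidity
That exhausts the simple backdoor paths. Count: 4.

4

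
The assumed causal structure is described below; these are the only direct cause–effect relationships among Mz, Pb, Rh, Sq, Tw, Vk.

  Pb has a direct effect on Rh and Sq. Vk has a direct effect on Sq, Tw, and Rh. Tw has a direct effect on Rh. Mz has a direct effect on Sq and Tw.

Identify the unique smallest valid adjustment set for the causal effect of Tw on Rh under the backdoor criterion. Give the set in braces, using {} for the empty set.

{Vk}

Variables eligible for adjustment (non-descendants of Tw, excluding Tw and Rh): {Mz, Pb, Sq, Vk}.
Backdoor paths from Tw to Rh:
  P1: Tw <- Mz -> Sq <- Pb -> Rh
  P2: Tw <- Mz -> Sq <- Vk -> Rh
  P3: Tw <- Vk -> Sq <- Pb -> Rh
  P4: Tw <- Vk -> Rh
The empty set is not sufficient: P4 (Tw <- Vk -> Rh) has no collider blocking it and no conditioned non-collider, so it is open.
Try {Vk}:
  P1: blocked at collider Sq (neither it nor any descendant is in the conditioning set).
  P2: blocked at collider Sq (neither it nor any descendant is in the conditioning set).
  P3: blocked at fork node Vk ∈ conditioning set.
  P4: blocked at fork node Vk ∈ conditioning set.
{Vk} contains no descendant of Tw and blocks every backdoor path.
No other singleton works — e.g. {Mz} leaves P4 open — so {Vk} is the unique smallest valid adjustment set.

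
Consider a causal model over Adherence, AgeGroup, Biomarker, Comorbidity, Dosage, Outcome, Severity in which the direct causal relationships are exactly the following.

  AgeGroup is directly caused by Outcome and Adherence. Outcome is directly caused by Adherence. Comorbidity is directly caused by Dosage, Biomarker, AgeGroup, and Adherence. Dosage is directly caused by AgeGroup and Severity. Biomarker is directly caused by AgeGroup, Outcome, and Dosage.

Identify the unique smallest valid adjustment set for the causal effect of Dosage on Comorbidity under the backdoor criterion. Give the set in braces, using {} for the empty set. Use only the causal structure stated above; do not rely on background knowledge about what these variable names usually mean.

{AgeGroup}

Variables eligible for adjustment (non-descendants of Dosage, excluding Dosage and Comorbidity): {Adherence, AgeGroup, Outcome, Severity}.
Backdoor paths from Dosage to Comorbidity:
  P1: Dosage <- AgeGroup <- Adherence -> Outcome -> Biomarker -> Comorbidity
  P2: Dosage <- AgeGroup <- Adherence -> Comorbidity
  P3: Dosage <- AgeGroup <- Outcome <- Adherence -> Comorbidity
  P4: Dosage <- AgeGroup <- Outcome -> Biomarker -> Comorbidity
  P5: Dosage <- AgeGroup -> Biomarker <- Outcome <- Adherence -> Comorbidity
  P6: Dosage <- AgeGroup -> Biomarker -> Comorbidity
  P7: Dosage <- AgeGroup -> Comorbidity
The empty set is not sufficient: P1 (Dosage <- AgeGroup <- Adherence -> Outcome -> Biomarker -> Comorbidity) has no collider blocking it and no conditioned non-collider, so it is open.
Try {AgeGroup}:
  P1: blocked at chain node AgeGroup ∈ conditioning set.
  P2: blocked at chain node AgeGroup ∈ conditioning set.
  P3: blocked at chain node AgeGroup ∈ conditioning set.
  P4: blocked at chain node AgeGroup ∈ conditioning set.
  P5: blocked at fork node AgeGroup ∈ conditioning set.
  P6: blocked at fork node AgeGroup ∈ conditioning set.
  P7: blocked at fork node AgeGroup ∈ conditioning set.
{AgeGroup} contains no descendant of Dosage and blocks every backdoor path.
No other singleton works — e.g. {Adherence} leaves P4 open — so {AgeGroup} is the unique smallest valid adjustment set.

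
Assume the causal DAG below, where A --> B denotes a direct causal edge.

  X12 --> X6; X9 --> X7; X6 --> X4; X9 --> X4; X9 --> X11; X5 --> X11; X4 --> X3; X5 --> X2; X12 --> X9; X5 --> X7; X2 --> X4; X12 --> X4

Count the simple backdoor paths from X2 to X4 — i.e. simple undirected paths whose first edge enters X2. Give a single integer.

6

A backdoor path from X2 to X4 is any simple undirected path whose first edge points into X2 (i.e. leaves X2 via a parent).
Parents of X2: {X5}.
Enumerating:
  P1: X2 <- X5 -> X7 <- X9 <- X12 -> X6 -> X4
  P2: X2 <- X5 -> X7 <- X9 <- X12 -> X4
  P3: X2 <- X5 -> X7 <- X9 -> X4
  P4: X2 <- X5 -> X11 <- X9 <- X12 -> X6 -> X4
  P5: X2 <- X5 -> X11 <- X9 <- X12 -> X4
  P6: X2 <- X5 -> X11 <- X9 -> X4
That exhausts the simple backdoor paths. Count: 6.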